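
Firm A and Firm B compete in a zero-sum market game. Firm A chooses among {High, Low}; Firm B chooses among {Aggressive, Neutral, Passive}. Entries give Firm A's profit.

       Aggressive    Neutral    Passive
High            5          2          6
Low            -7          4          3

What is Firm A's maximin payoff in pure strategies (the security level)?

Row minima: High → 2, Low → -7.
The best of these is 2.

2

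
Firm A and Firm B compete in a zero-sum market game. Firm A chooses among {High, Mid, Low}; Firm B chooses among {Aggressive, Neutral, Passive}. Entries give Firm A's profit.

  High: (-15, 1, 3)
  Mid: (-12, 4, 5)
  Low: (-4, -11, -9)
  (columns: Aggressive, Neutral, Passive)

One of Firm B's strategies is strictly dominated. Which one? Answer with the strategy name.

Passive

Neutral holds Firm A's payoff strictly below Passive in every row: 1 < 3, 4 < 5, -11 < -9.
So Passive is strictly dominated for Firm B.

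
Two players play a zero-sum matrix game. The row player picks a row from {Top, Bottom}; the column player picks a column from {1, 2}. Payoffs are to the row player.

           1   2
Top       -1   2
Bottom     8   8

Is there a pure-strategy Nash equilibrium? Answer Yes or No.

Row minima: Top → -1, Bottom → 8; maximin = 8.
Column maxima: 1 → 8, 2 → 8; minimax = 8.
maximin = minimax = 8, so a saddle point exists.

Yes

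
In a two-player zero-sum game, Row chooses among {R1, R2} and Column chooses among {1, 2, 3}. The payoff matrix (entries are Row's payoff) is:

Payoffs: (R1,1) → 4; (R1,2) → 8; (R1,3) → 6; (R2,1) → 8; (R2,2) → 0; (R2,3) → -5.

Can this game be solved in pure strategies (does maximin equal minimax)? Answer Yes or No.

No

Row minima: R1 → 4, R2 → -5; maximin = 4.
Column maxima: 1 → 8, 2 → 8, 3 → 6; minimax = 6.
4 ≠ 6, so no pure-strategy equilibrium exists.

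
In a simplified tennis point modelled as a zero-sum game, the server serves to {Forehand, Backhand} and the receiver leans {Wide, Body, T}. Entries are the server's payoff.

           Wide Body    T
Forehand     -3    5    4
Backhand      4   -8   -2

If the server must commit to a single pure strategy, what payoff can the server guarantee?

-3

Row minima: Forehand → -3, Backhand → -8.
The best of these is -3.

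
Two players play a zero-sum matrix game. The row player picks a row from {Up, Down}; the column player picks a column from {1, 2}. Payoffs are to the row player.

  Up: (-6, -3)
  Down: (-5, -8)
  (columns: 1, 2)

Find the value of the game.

Row minima: Up → -6, Down → -8; maximin = -6.
Column maxima: 1 → -5, 2 → -3; minimax = -5.
-6 ≠ -5, so there is no saddle point; optimal play is mixed.
Let the row player play Up with probability p. Expected payoff against 1: (-6)p + (-5)(1−p) = −p − 5; against 2: (-3)p + (-8)(1−p) = 5p − 8.
Setting these equal: −p − 5 = 5p − 8 ⇒ −6p = -3 ⇒ p = 1/2, and the value is (-1)·(1/2) − 5 = -11/2.
For the column player: with q = P(1), equating Up's and Down's payoffs gives −3q − 3 = 3q − 8 ⇒ q = 5/6.

-11/2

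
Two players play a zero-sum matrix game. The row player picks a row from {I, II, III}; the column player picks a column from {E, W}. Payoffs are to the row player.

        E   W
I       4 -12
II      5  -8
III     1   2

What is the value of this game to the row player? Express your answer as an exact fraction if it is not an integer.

Row minima: I → -12, II → -8, III → 1; maximin = 1.
Column maxima: E → 5, W → 2; minimax = 2.
1 ≠ 2, so there is no saddle point; optimal play is mixed.
I is strictly dominated by II, so the row player never plays it.
On the remaining 2×2 (II, III vs E, W):
Let the row player play II with probability p. Expected payoff against E: 5p + 1(1−p) = 4p + 1; against W: (-8)p + 2(1−p) = −10p + 2.
Setting these equal: 4p + 1 = −10p + 2 ⇒ 14p = 1 ⇒ p = 1/14, and the value is (4)·(1/14) + 1 = 9/7.
For the column player: with q = P(E), equating II's and III's payoffs gives 13q − 8 = −q + 2 ⇒ q = 5/7.

9/7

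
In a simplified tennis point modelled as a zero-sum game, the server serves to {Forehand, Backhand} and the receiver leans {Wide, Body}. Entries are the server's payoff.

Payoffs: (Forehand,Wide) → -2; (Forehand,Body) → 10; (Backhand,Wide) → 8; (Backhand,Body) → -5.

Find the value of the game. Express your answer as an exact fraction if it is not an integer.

14/5

Row minima: Forehand → -2, Backhand → -5; maximin = -2.
Column maxima: Wide → 8, Body → 10; minimax = 8.
-2 ≠ 8, so there is no saddle point; optimal play is mixed.
Let the server play Forehand with probability p. Expected payoff against Wide: (-2)p + 8(1−p) = −10p + 8; against Body: 10p + (-5)(1−p) = 15p − 5.
Setting these equal: −10p + 8 = 15p − 5 ⇒ −25p = -13 ⇒ p = 13/25, and the value is (-10)·(13/25) + 8 = 14/5.
For the receiver: with q = P(Wide), equating Forehand's and Backhand's payoffs gives −12q + 10 = 13q − 5 ⇒ q = 3/5.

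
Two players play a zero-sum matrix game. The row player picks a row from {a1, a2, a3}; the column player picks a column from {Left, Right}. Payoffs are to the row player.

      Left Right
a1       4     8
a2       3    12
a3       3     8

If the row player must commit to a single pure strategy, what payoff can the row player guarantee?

Row minima: a1 → 4, a2 → 3, a3 → 3.
The best of these is 4.

4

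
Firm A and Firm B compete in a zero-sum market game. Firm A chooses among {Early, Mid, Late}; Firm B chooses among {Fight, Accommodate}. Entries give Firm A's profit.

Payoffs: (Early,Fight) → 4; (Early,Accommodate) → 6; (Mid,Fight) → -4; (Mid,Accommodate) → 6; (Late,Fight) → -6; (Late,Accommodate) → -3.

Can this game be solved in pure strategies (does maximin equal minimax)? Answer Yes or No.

Yes

Row minima: Early → 4, Mid → -4, Late → -6; maximin = 4.
Column maxima: Fight → 4, Accommodate → 6; minimax = 4.
maximin = minimax = 4, so a saddle point exists.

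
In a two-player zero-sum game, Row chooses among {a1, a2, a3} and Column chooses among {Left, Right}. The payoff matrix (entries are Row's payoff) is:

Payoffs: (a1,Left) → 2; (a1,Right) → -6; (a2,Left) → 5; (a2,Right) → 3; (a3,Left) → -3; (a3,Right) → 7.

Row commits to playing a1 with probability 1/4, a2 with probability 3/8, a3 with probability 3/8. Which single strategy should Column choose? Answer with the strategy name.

Left

If Column plays Left, Row's expected payoff is (1/4)·2 + (3/8)·5 + (3/8)·(-3) = 5/4.
If Column plays Right, Row's expected payoff is (1/4)·(-6) + (3/8)·3 + (3/8)·7 = 9/4.
Column minimizes Row's payoff; the smallest is 5/4, so the best response is Left.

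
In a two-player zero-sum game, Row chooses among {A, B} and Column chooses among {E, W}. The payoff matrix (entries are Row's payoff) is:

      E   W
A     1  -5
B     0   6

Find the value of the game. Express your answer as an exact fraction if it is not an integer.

Row minima: A → -5, B → 0; maximin = 0.
Column maxima: E → 1, W → 6; minimax = 1.
0 ≠ 1, so there is no saddle point; optimal play is mixed.
Let Row play A with probability p. Expected payoff against E: 1p + 0(1−p) = p; against W: (-5)p + 6(1−p) = −11p + 6.
Setting these equal: p = −11p + 6 ⇒ 12p = 6 ⇒ p = 1/2, and the value is (1)·(1/2) = 1/2.
For Column: with q = P(E), equating A's and B's payoffs gives 6q − 5 = −6q + 6 ⇒ q = 11/12.

1/2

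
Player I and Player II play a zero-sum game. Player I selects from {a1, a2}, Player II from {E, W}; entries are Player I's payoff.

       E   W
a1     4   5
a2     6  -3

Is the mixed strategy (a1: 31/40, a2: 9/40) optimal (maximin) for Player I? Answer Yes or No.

No

Against E this mix gives (31/40)·4 + (9/40)·6 = 89/20.
Against W this mix gives (31/40)·5 + (9/40)·(-3) = 16/5.
Player II will play W, holding Player I to 16/5. Shifting weight toward the row that does better against W would raise this floor (the equalizing mix achieves 21/5 against both W and E), so the proposed strategy is not optimal.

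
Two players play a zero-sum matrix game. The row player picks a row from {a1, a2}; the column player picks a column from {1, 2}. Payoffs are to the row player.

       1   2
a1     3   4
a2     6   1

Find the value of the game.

7/2

Row minima: a1 → 3, a2 → 1; maximin = 3.
Column maxima: 1 → 6, 2 → 4; minimax = 4.
3 ≠ 4, so there is no saddle point; optimal play is mixed.
Let the row player play a1 with probability p. Expected payoff against 1: 3p + 6(1−p) = −3p + 6; against 2: 4p + 1(1−p) = 3p + 1.
Setting these equal: −3p + 6 = 3p + 1 ⇒ −6p = -5 ⇒ p = 5/6, and the value is (-3)·(5/6) + 6 = 7/2.
For the column player: with q = P(1), equating a1's and a2's payoffs gives −q + 4 = 5q + 1 ⇒ q = 1/2.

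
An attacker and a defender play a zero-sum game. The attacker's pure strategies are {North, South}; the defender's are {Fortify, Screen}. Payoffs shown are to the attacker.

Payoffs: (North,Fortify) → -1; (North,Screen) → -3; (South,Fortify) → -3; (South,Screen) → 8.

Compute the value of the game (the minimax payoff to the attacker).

Row minima: North → -3, South → -3; maximin = -3.
Column maxima: Fortify → -1, Screen → 8; minimax = -1.
-3 ≠ -1, so there is no saddle point; optimal play is mixed.
Let the attacker play North with probability p. Expected payoff against Fortify: (-1)p + (-3)(1−p) = 2p − 3; against Screen: (-3)p + 8(1−p) = −11p + 8.
Setting these equal: 2p − 3 = −11p + 8 ⇒ 13p = 11 ⇒ p = 11/13, and the value is (2)·(11/13) − 3 = -17/13.
For the defender: with q = P(Fortify), equating North's and South's payoffs gives 2q − 3 = −11q + 8 ⇒ q = 11/13.

-17/13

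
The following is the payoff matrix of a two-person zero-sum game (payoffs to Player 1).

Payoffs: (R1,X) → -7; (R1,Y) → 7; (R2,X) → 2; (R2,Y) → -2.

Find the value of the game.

0

Row minima: R1 → -7, R2 → -2; maximin = -2.
Column maxima: X → 2, Y → 7; minimax = 2.
-2 ≠ 2, so there is no saddle point; optimal play is mixed.
Let Player 1 play R1 with probability p. Expected payoff against X: (-7)p + 2(1−p) = −9p + 2; against Y: 7p + (-2)(1−p) = 9p − 2.
Setting these equal: −9p + 2 = 9p − 2 ⇒ −18p = -4 ⇒ p = 2/9, and the value is (-9)·(2/9) + 2 = 0.
For Player 2: with q = P(X), equating R1's and R2's payoffs gives −14q + 7 = 4q − 2 ⇒ q = 1/2.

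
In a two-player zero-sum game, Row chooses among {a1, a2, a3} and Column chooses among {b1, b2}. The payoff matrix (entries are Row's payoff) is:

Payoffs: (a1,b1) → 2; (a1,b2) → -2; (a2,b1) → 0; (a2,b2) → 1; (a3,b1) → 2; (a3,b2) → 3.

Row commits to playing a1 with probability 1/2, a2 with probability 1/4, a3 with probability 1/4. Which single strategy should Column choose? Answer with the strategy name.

If Column plays b1, Row's expected payoff is (1/2)·2 + (1/4)·0 + (1/4)·2 = 3/2.
If Column plays b2, Row's expected payoff is (1/2)·(-2) + (1/4)·1 + (1/4)·3 = 0.
Column minimizes Row's payoff; the smallest is 0, so the best response is b2.

b2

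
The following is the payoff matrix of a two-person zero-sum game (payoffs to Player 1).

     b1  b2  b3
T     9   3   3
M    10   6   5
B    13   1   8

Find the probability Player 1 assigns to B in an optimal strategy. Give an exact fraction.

Row minima: T → 3, M → 5, B → 1; maximin = 5.
Column maxima: b1 → 13, b2 → 6, b3 → 8; minimax = 6.
5 ≠ 6, so there is no saddle point; optimal play is mixed.
T is strictly dominated by M, so Player 1 never plays it.
b1 is strictly dominated by b2 (it gives Player 1 strictly more in every row), so Player 2 never plays it.
On the remaining 2×2 (M, B vs b2, b3):
Let Player 1 play M with probability p. Expected payoff against b2: 6p + 1(1−p) = 5p + 1; against b3: 5p + 8(1−p) = −3p + 8.
Setting these equal: 5p + 1 = −3p + 8 ⇒ 8p = 7 ⇒ p = 7/8, and the value is (5)·(7/8) + 1 = 43/8.
For Player 2: with q = P(b2), equating M's and B's payoffs gives q + 5 = −7q + 8 ⇒ q = 3/8.

1/8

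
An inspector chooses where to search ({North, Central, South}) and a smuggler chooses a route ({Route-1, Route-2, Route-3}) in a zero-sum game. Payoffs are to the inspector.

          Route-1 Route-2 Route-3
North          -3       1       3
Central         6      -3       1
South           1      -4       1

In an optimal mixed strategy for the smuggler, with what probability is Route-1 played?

Row minima: North → -3, Central → -3, South → -4; maximin = -3.
Column maxima: Route-1 → 6, Route-2 → 1, Route-3 → 3; minimax = 1.
-3 ≠ 1, so there is no saddle point; optimal play is mixed.
Route-3 is strictly dominated by Route-2 (it gives the inspector strictly more in every row), so the smuggler never plays it.
With Route-3 eliminated, South is strictly dominated by Central (Central gives the inspector strictly more in every remaining column), so the inspector never plays it.
On the remaining 2×2 (North, Central vs Route-1, Route-2):
Let the inspector play North with probability p. Expected payoff against Route-1: (-3)p + 6(1−p) = −9p + 6; against Route-2: 1p + (-3)(1−p) = 4p − 3.
Setting these equal: −9p + 6 = 4p − 3 ⇒ −13p = -9 ⇒ p = 9/13, and the value is (-9)·(9/13) + 6 = -3/13.
For the smuggler: with q = P(Route-1), equating North's and Central's payoffs gives −4q + 1 = 9q − 3 ⇒ q = 4/13.

4/13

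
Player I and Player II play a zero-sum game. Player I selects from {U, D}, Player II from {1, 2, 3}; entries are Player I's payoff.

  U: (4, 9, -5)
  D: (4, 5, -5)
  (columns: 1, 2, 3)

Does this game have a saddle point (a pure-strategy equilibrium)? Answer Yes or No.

Yes

Row minima: U → -5, D → -5; maximin = -5.
Column maxima: 1 → 4, 2 → 9, 3 → -5; minimax = -5.
maximin = minimax = -5, so a saddle point exists.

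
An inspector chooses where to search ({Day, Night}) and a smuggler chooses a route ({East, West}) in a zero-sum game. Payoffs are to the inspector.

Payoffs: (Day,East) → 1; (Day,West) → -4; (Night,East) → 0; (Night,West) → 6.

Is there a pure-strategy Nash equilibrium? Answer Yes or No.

No

Row minima: Day → -4, Night → 0; maximin = 0.
Column maxima: East → 1, West → 6; minimax = 1.
0 ≠ 1, so no pure-strategy equilibrium exists.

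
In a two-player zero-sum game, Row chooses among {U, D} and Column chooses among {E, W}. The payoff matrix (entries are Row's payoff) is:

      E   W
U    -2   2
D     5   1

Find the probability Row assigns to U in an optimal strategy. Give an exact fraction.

1/2

Row minima: U → -2, D → 1; maximin = 1.
Column maxima: E → 5, W → 2; minimax = 2.
1 ≠ 2, so there is no saddle point; optimal play is mixed.
Let Row play U with probability p. Expected payoff against E: (-2)p + 5(1−p) = −7p + 5; against W: 2p + 1(1−p) = p + 1.
Setting these equal: −7p + 5 = p + 1 ⇒ −8p = -4 ⇒ p = 1/2, and the value is (-7)·(1/2) + 5 = 3/2.
For Column: with q = P(E), equating U's and D's payoffs gives −4q + 2 = 4q + 1 ⇒ q = 1/8.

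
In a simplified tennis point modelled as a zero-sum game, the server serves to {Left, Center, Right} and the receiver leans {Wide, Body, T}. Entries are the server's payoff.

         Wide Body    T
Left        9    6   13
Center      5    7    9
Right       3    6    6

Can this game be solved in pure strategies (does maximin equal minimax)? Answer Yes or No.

Row minima: Left → 6, Center → 5, Right → 3; maximin = 6.
Column maxima: Wide → 9, Body → 7, T → 13; minimax = 7.
6 ≠ 7, so no pure-strategy equilibrium exists.

No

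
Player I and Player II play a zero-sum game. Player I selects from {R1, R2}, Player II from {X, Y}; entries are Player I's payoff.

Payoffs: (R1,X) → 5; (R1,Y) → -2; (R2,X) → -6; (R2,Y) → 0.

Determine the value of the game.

Row minima: R1 → -2, R2 → -6; maximin = -2.
Column maxima: X → 5, Y → 0; minimax = 0.
-2 ≠ 0, so there is no saddle point; optimal play is mixed.
Let Player I play R1 with probability p. Expected payoff against X: 5p + (-6)(1−p) = 11p − 6; against Y: (-2)p + 0(1−p) = −2p.
Setting these equal: 11p − 6 = −2p ⇒ 13p = 6 ⇒ p = 6/13, and the value is (11)·(6/13) − 6 = -12/13.
For Player II: with q = P(X), equating R1's and R2's payoffs gives 7q − 2 = −6q ⇒ q = 2/13.

-12/13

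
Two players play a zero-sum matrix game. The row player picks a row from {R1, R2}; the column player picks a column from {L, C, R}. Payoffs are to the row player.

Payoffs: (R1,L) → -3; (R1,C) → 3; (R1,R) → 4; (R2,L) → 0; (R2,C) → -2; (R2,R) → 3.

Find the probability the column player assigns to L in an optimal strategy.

5/8

Row minima: R1 → -3, R2 → -2; maximin = -2.
Column maxima: L → 0, C → 3, R → 4; minimax = 0.
-2 ≠ 0, so there is no saddle point; optimal play is mixed.
R is strictly dominated by L (it gives the row player strictly more in every row), so the column player never plays it.
On the remaining 2×2 (R1, R2 vs L, C):
Let the row player play R1 with probability p. Expected payoff against L: (-3)p + 0(1−p) = −3p; against C: 3p + (-2)(1−p) = 5p − 2.
Setting these equal: −3p = 5p − 2 ⇒ −8p = -2 ⇒ p = 1/4, and the value is (-3)·(1/4) = -3/4.
For the column player: with q = P(L), equating R1's and R2's payoffs gives −6q + 3 = 2q − 2 ⇒ q = 5/8.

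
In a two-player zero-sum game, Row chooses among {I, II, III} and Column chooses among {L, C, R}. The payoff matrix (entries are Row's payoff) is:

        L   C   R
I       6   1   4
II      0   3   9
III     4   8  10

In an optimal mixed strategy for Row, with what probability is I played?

4/9

Row minima: I → 1, II → 0, III → 4; maximin = 4.
Column maxima: L → 6, C → 8, R → 10; minimax = 6.
4 ≠ 6, so there is no saddle point; optimal play is mixed.
II is strictly dominated by III, so Row never plays it.
R is strictly dominated by C (it gives Row strictly more in every row), so Column never plays it.
On the remaining 2×2 (I, III vs L, C):
Let Row play I with probability p. Expected payoff against L: 6p + 4(1−p) = 2p + 4; against C: 1p + 8(1−p) = −7p + 8.
Setting these equal: 2p + 4 = −7p + 8 ⇒ 9p = 4 ⇒ p = 4/9, and the value is (2)·(4/9) + 4 = 44/9.
For Column: with q = P(L), equating I's and III's payoffs gives 5q + 1 = −4q + 8 ⇒ q = 7/9.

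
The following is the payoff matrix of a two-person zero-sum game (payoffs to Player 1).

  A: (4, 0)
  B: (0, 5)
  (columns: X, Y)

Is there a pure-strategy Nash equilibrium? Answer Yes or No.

No

Row minima: A → 0, B → 0; maximin = 0.
Column maxima: X → 4, Y → 5; minimax = 4.
0 ≠ 4, so no pure-strategy equilibrium exists.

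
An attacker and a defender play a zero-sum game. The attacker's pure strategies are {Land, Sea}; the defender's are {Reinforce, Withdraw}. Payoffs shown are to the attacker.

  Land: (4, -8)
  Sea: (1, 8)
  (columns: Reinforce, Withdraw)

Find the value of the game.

40/19

Row minima: Land → -8, Sea → 1; maximin = 1.
Column maxima: Reinforce → 4, Withdraw → 8; minimax = 4.
1 ≠ 4, so there is no saddle point; optimal play is mixed.
Let the attacker play Land with probability p. Expected payoff against Reinforce: 4p + 1(1−p) = 3p + 1; against Withdraw: (-8)p + 8(1−p) = −16p + 8.
Setting these equal: 3p + 1 = −16p + 8 ⇒ 19p = 7 ⇒ p = 7/19, and the value is (3)·(7/19) + 1 = 40/19.
For the defender: with q = P(Reinforce), equating Land's and Sea's payoffs gives 12q − 8 = −7q + 8 ⇒ q = 16/19.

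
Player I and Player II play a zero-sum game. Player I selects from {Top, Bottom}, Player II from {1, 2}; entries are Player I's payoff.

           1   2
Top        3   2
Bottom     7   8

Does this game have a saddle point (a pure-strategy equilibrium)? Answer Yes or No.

Row minima: Top → 2, Bottom → 7; maximin = 7.
Column maxima: 1 → 7, 2 → 8; minimax = 7.
maximin = minimax = 7, so a saddle point exists.

Yes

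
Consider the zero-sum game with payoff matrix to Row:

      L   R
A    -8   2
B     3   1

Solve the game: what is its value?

Row minima: A → -8, B → 1; maximin = 1.
Column maxima: L → 3, R → 2; minimax = 2.
1 ≠ 2, so there is no saddle point; optimal play is mixed.
Let Row play A with probability p. Expected payoff against L: (-8)p + 3(1−p) = −11p + 3; against R: 2p + 1(1−p) = p + 1.
Setting these equal: −11p + 3 = p + 1 ⇒ −12p = -2 ⇒ p = 1/6, and the value is (-11)·(1/6) + 3 = 7/6.
For Column: with q = P(L), equating A's and B's payoffs gives −10q + 2 = 2q + 1 ⇒ q = 1/12.

7/6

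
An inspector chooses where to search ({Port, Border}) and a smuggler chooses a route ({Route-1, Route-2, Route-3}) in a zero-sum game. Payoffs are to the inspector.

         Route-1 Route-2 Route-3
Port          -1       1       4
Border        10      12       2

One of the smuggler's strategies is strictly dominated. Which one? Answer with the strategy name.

Route-1 holds the inspector's payoff strictly below Route-2 in every row: -1 < 1, 10 < 12.
So Route-2 is strictly dominated for the smuggler.

Route-2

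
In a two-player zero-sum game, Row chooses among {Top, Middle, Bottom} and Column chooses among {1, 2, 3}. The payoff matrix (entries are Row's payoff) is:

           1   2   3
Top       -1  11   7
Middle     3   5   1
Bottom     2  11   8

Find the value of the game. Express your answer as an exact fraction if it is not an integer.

11/4

Row minima: Top → -1, Middle → 1, Bottom → 2; maximin = 2.
Column maxima: 1 → 3, 2 → 11, 3 → 8; minimax = 3.
2 ≠ 3, so there is no saddle point; optimal play is mixed.
2 is strictly dominated by 1 (it gives Row strictly more in every row), so Column never plays it.
With 2 eliminated, Top is strictly dominated by Bottom (Bottom gives Row strictly more in every remaining column), so Row never plays it.
On the remaining 2×2 (Middle, Bottom vs 1, 3):
Let Row play Middle with probability p. Expected payoff against 1: 3p + 2(1−p) = p + 2; against 3: 1p + 8(1−p) = −7p + 8.
Setting these equal: p + 2 = −7p + 8 ⇒ 8p = 6 ⇒ p = 3/4, and the value is (1)·(3/4) + 2 = 11/4.
For Column: with q = P(1), equating Middle's and Bottom's payoffs gives 2q + 1 = −6q + 8 ⇒ q = 7/8.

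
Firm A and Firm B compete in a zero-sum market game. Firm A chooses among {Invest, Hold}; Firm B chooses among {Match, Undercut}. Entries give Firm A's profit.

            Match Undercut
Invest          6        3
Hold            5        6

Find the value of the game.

21/4

Row minima: Invest → 3, Hold → 5; maximin = 5.
Column maxima: Match → 6, Undercut → 6; minimax = 6.
5 ≠ 6, so there is no saddle point; optimal play is mixed.
Let Firm A play Invest with probability p. Expected payoff against Match: 6p + 5(1−p) = p + 5; against Undercut: 3p + 6(1−p) = −3p + 6.
Setting these equal: p + 5 = −3p + 6 ⇒ 4p = 1 ⇒ p = 1/4, and the value is (1)·(1/4) + 5 = 21/4.
For Firm B: with q = P(Match), equating Invest's and Hold's payoffs gives 3q + 3 = −q + 6 ⇒ q = 3/4.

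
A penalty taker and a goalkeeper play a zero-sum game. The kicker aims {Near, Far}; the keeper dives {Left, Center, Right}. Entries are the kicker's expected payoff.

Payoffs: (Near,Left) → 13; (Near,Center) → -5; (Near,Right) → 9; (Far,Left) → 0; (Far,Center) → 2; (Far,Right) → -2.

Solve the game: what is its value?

4/9

Row minima: Near → -5, Far → -2; maximin = -2.
Column maxima: Left → 13, Center → 2, Right → 9; minimax = 2.
-2 ≠ 2, so there is no saddle point; optimal play is mixed.
Left is strictly dominated by Right (it gives the kicker strictly more in every row), so the keeper never plays it.
On the remaining 2×2 (Near, Far vs Center, Right):
Let the kicker play Near with probability p. Expected payoff against Center: (-5)p + 2(1−p) = −7p + 2; against Right: 9p + (-2)(1−p) = 11p − 2.
Setting these equal: −7p + 2 = 11p − 2 ⇒ −18p = -4 ⇒ p = 2/9, and the value is (-7)·(2/9) + 2 = 4/9.
For the keeper: with q = P(Center), equating Near's and Far's payoffs gives −14q + 9 = 4q − 2 ⇒ q = 11/18.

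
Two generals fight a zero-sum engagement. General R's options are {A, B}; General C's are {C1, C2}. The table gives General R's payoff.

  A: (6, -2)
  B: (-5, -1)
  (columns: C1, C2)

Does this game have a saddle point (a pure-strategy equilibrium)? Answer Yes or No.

No

Row minima: A → -2, B → -5; maximin = -2.
Column maxima: C1 → 6, C2 → -1; minimax = -1.
-2 ≠ -1, so no pure-strategy equilibrium exists.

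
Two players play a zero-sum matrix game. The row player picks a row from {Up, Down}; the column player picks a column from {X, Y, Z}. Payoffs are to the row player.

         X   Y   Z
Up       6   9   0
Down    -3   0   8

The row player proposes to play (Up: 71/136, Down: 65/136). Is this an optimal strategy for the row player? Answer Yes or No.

Against X this mix gives (71/136)·6 + (65/136)·(-3) = 231/136.
Against Y this mix gives (71/136)·9 + (65/136)·0 = 639/136.
Against Z this mix gives (71/136)·0 + (65/136)·8 = 65/17.
The column player will play X, holding the row player to 231/136. Shifting weight toward the row that does better against X would raise this floor (the equalizing mix achieves 48/17 against both X and Z), so the proposed strategy is not optimal.

No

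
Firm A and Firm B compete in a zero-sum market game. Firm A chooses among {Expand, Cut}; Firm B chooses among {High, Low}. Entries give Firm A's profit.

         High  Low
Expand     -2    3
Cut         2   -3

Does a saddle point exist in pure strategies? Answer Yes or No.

No

Row minima: Expand → -2, Cut → -3; maximin = -2.
Column maxima: High → 2, Low → 3; minimax = 2.
-2 ≠ 2, so no pure-strategy equilibrium exists.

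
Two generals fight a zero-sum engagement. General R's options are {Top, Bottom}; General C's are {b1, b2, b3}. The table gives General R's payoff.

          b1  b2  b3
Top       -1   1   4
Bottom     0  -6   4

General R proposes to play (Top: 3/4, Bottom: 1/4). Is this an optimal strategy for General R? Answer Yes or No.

Yes

Against b1 this mix gives (3/4)·(-1) + (1/4)·0 = -3/4.
Against b2 this mix gives (3/4)·1 + (1/4)·(-6) = -3/4.
Against b3 this mix gives (3/4)·4 + (1/4)·4 = 4.
All of General C's active replies (b1, b2) yield -3/4, and no column does worse for General R. The mix makes General C indifferent and guarantees -3/4, so it is optimal.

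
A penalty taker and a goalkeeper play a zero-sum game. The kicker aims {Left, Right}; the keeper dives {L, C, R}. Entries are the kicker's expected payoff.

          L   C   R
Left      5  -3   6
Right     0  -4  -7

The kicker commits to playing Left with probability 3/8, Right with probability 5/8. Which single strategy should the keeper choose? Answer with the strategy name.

C

If the keeper plays L, the kicker's expected payoff is (3/8)·5 + (5/8)·0 = 15/8.
If the keeper plays C, the kicker's expected payoff is (3/8)·(-3) + (5/8)·(-4) = -29/8.
If the keeper plays R, the kicker's expected payoff is (3/8)·6 + (5/8)·(-7) = -17/8.
The keeper minimizes the kicker's payoff; the smallest is -29/8, so the best response is C.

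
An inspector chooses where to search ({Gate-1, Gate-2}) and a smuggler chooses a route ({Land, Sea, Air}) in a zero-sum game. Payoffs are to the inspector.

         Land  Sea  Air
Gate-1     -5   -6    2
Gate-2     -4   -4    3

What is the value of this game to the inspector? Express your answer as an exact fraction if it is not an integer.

Row minima: Gate-1 → -6, Gate-2 → -4; maximin = -4.
Column maxima: Land → -4, Sea → -4, Air → 3; minimax = -4.
Since maximin = minimax = -4, there is a saddle point and the value is -4.

-4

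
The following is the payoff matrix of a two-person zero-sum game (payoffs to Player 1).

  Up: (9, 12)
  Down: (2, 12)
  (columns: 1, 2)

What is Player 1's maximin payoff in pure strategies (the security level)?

9

Row minima: Up → 9, Down → 2.
The best of these is 9.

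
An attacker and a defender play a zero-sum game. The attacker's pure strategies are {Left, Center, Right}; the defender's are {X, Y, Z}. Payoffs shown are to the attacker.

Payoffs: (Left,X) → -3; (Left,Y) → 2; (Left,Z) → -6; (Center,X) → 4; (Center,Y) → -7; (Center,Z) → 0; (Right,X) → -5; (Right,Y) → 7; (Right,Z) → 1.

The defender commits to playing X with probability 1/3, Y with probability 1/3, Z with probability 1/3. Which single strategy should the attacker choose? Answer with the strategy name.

Expected payoff of Left: (1/3)·(-3) + (1/3)·2 + (1/3)·(-6) = -7/3.
Expected payoff of Center: (1/3)·4 + (1/3)·(-7) + (1/3)·0 = -1.
Expected payoff of Right: (1/3)·(-5) + (1/3)·7 + (1/3)·1 = 1.
The largest is 1, so the attacker's best response is Right.

Right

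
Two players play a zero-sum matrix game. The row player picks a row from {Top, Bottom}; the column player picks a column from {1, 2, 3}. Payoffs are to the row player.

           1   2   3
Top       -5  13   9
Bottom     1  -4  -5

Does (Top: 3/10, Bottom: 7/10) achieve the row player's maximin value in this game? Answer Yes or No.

Yes

Against 1 this mix gives (3/10)·(-5) + (7/10)·1 = -4/5.
Against 2 this mix gives (3/10)·13 + (7/10)·(-4) = 11/10.
Against 3 this mix gives (3/10)·9 + (7/10)·(-5) = -4/5.
All of the column player's active replies (1, 3) yield -4/5, and no column does worse for the row player. The mix makes the column player indifferent and guarantees -4/5, so it is optimal.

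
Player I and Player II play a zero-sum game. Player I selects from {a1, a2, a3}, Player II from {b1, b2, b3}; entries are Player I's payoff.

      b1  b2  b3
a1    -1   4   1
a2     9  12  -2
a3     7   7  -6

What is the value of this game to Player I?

7/13

Row minima: a1 → -1, a2 → -2, a3 → -6; maximin = -1.
Column maxima: b1 → 9, b2 → 12, b3 → 1; minimax = 1.
-1 ≠ 1, so there is no saddle point; optimal play is mixed.
a3 is strictly dominated by a2, so Player I never plays it.
With a3 eliminated, b2 is strictly dominated by b1 (it gives Player I strictly more in every remaining row), so Player II never plays it.
On the remaining 2×2 (a1, a2 vs b1, b3):
Let Player I play a1 with probability p. Expected payoff against b1: (-1)p + 9(1−p) = −10p + 9; against b3: 1p + (-2)(1−p) = 3p − 2.
Setting these equal: −10p + 9 = 3p − 2 ⇒ −13p = -11 ⇒ p = 11/13, and the value is (-10)·(11/13) + 9 = 7/13.
For Player II: with q = P(b1), equating a1's and a2's payoffs gives −2q + 1 = 11q − 2 ⇒ q = 3/13.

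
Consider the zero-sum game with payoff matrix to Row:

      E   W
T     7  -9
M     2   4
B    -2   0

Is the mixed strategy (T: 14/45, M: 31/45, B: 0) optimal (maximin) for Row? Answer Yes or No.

No

Against E this mix gives (14/45)·7 + (31/45)·2 = 32/9.
Against W this mix gives (14/45)·(-9) + (31/45)·4 = -2/45.
Column will play W, holding Row to -2/45. Shifting weight toward the row that does better against W would raise this floor (the equalizing mix achieves 23/9 against both W and E), so the proposed strategy is not optimal.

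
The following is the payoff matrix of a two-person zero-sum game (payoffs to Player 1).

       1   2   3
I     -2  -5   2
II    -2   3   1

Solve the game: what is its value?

-2

Row minima: I → -5, II → -2; maximin = -2.
Column maxima: 1 → -2, 2 → 3, 3 → 2; minimax = -2.
Since maximin = minimax = -2, there is a saddle point and the value is -2.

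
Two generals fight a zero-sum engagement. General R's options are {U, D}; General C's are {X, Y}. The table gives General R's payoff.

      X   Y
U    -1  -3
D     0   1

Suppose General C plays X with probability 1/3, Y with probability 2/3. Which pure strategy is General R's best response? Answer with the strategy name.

D

Expected payoff of U: (1/3)·(-1) + (2/3)·(-3) = -7/3.
Expected payoff of D: (1/3)·0 + (2/3)·1 = 2/3.
The largest is 2/3, so General R's best response is D.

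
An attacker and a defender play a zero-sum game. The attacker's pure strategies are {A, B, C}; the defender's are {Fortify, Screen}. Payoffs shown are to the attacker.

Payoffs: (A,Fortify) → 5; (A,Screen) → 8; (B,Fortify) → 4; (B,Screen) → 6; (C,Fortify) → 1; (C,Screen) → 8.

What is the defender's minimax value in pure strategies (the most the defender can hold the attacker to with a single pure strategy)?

5

Column maxima: Fortify → 5, Screen → 8.
The smallest of these is 5.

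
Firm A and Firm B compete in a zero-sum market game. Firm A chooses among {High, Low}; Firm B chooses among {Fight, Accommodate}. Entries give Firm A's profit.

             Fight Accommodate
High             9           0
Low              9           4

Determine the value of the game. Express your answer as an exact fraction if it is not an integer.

4

Row minima: High → 0, Low → 4; maximin = 4.
Column maxima: Fight → 9, Accommodate → 4; minimax = 4.
Since maximin = minimax = 4, there is a saddle point and the value is 4.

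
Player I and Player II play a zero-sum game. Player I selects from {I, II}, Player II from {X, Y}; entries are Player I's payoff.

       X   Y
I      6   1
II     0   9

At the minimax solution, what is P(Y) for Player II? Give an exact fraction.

Row minima: I → 1, II → 0; maximin = 1.
Column maxima: X → 6, Y → 9; minimax = 6.
1 ≠ 6, so there is no saddle point; optimal play is mixed.
Let Player I play I with probability p. Expected payoff against X: 6p + 0(1−p) = 6p; against Y: 1p + 9(1−p) = −8p + 9.
Setting these equal: 6p = −8p + 9 ⇒ 14p = 9 ⇒ p = 9/14, and the value is (6)·(9/14) = 27/7.
For Player II: with q = P(X), equating I's and II's payoffs gives 5q + 1 = −9q + 9 ⇒ q = 4/7.

3/7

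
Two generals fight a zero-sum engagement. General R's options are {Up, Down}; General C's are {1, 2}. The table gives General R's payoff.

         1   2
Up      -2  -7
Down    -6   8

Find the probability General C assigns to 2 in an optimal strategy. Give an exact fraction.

Row minima: Up → -7, Down → -6; maximin = -6.
Column maxima: 1 → -2, 2 → 8; minimax = -2.
-6 ≠ -2, so there is no saddle point; optimal play is mixed.
Let General R play Up with probability p. Expected payoff against 1: (-2)p + (-6)(1−p) = 4p − 6; against 2: (-7)p + 8(1−p) = −15p + 8.
Setting these equal: 4p − 6 = −15p + 8 ⇒ 19p = 14 ⇒ p = 14/19, and the value is (4)·(14/19) − 6 = -58/19.
For General C: with q = P(1), equating Up's and Down's payoffs gives 5q − 7 = −14q + 8 ⇒ q = 15/19.

4/19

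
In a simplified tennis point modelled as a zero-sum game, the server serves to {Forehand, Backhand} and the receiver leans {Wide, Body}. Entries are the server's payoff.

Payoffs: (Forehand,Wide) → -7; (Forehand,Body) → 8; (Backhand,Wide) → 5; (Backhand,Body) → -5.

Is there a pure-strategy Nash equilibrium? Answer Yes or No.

No

Row minima: Forehand → -7, Backhand → -5; maximin = -5.
Column maxima: Wide → 5, Body → 8; minimax = 5.
-5 ≠ 5, so no pure-strategy equilibrium exists.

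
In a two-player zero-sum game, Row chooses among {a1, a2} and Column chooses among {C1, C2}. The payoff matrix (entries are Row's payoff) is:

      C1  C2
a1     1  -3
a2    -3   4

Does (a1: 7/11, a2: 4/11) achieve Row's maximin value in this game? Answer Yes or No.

Against C1 this mix gives (7/11)·1 + (4/11)·(-3) = -5/11.
Against C2 this mix gives (7/11)·(-3) + (4/11)·4 = -5/11.
All of Column's active replies (C1, C2) yield -5/11, and no column does worse for Row. The mix makes Column indifferent and guarantees -5/11, so it is optimal.

Yes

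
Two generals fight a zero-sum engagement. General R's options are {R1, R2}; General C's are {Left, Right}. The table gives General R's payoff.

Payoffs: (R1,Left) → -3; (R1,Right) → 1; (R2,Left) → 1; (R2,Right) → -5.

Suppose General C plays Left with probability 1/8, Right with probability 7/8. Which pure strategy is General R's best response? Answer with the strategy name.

R1

Expected payoff of R1: (1/8)·(-3) + (7/8)·1 = 1/2.
Expected payoff of R2: (1/8)·1 + (7/8)·(-5) = -17/4.
The largest is 1/2, so General R's best response is R1.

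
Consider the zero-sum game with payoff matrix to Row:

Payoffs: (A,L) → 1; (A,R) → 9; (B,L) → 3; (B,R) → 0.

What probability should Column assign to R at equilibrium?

2/11

Row minima: A → 1, B → 0; maximin = 1.
Column maxima: L → 3, R → 9; minimax = 3.
1 ≠ 3, so there is no saddle point; optimal play is mixed.
Let Row play A with probability p. Expected payoff against L: 1p + 3(1−p) = −2p + 3; against R: 9p + 0(1−p) = 9p.
Setting these equal: −2p + 3 = 9p ⇒ −11p = -3 ⇒ p = 3/11, and the value is (-2)·(3/11) + 3 = 27/11.
For Column: with q = P(L), equating A's and B's payoffs gives −8q + 9 = 3q ⇒ q = 9/11.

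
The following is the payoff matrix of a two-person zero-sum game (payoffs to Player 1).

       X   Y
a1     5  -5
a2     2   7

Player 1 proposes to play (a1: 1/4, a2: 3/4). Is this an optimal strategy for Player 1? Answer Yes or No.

No

Against X this mix gives (1/4)·5 + (3/4)·2 = 11/4.
Against Y this mix gives (1/4)·(-5) + (3/4)·7 = 4.
Player 2 will play X, holding Player 1 to 11/4. Shifting weight toward the row that does better against X would raise this floor (the equalizing mix achieves 3 against both X and Y), so the proposed strategy is not optimal.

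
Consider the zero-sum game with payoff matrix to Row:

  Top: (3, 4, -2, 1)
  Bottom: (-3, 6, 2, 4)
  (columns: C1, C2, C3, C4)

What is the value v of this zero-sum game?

Row minima: Top → -2, Bottom → -3; maximin = -2.
Column maxima: C1 → 3, C2 → 6, C3 → 2, C4 → 4; minimax = 2.
-2 ≠ 2, so there is no saddle point; optimal play is mixed.
C2 is strictly dominated by C1 (it gives Row strictly more in every row), so Column never plays it.
C4 is strictly dominated by C3 (it gives Row strictly more in every row), so Column never plays it.
On the remaining 2×2 (Top, Bottom vs C1, C3):
Let Row play Top with probability p. Expected payoff against C1: 3p + (-3)(1−p) = 6p − 3; against C3: (-2)p + 2(1−p) = −4p + 2.
Setting these equal: 6p − 3 = −4p + 2 ⇒ 10p = 5 ⇒ p = 1/2, and the value is (6)·(1/2) − 3 = 0.
For Column: with q = P(C1), equating Top's and Bottom's payoffs gives 5q − 2 = −5q + 2 ⇒ q = 2/5.

0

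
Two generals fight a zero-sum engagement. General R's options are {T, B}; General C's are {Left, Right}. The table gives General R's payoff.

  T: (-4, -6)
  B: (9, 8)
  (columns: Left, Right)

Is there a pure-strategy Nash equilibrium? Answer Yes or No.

Yes

Row minima: T → -6, B → 8; maximin = 8.
Column maxima: Left → 9, Right → 8; minimax = 8.
maximin = minimax = 8, so a saddle point exists.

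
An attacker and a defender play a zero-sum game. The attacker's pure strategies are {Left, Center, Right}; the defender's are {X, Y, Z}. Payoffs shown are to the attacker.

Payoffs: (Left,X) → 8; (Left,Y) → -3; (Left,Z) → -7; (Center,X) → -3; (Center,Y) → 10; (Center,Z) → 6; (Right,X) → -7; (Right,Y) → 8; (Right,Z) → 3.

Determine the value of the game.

Row minima: Left → -7, Center → -3, Right → -7; maximin = -3.
Column maxima: X → 8, Y → 10, Z → 6; minimax = 6.
-3 ≠ 6, so there is no saddle point; optimal play is mixed.
Right is strictly dominated by Center, so the attacker never plays it.
Y is strictly dominated by Z (it gives the attacker strictly more in every row), so the defender never plays it.
On the remaining 2×2 (Left, Center vs X, Z):
Let the attacker play Left with probability p. Expected payoff against X: 8p + (-3)(1−p) = 11p − 3; against Z: (-7)p + 6(1−p) = −13p + 6.
Setting these equal: 11p − 3 = −13p + 6 ⇒ 24p = 9 ⇒ p = 3/8, and the value is (11)·(3/8) − 3 = 9/8.
For the defender: with q = P(X), equating Left's and Center's payoffs gives 15q − 7 = −9q + 6 ⇒ q = 13/24.

9/8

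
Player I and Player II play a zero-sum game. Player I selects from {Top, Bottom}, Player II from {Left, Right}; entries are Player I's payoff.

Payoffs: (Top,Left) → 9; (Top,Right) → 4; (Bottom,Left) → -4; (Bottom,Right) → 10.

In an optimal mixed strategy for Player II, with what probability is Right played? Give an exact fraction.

13/19

Row minima: Top → 4, Bottom → -4; maximin = 4.
Column maxima: Left → 9, Right → 10; minimax = 9.
4 ≠ 9, so there is no saddle point; optimal play is mixed.
Let Player I play Top with probability p. Expected payoff against Left: 9p + (-4)(1−p) = 13p − 4; against Right: 4p + 10(1−p) = −6p + 10.
Setting these equal: 13p − 4 = −6p + 10 ⇒ 19p = 14 ⇒ p = 14/19, and the value is (13)·(14/19) − 4 = 106/19.
For Player II: with q = P(Left), equating Top's and Bottom's payoffs gives 5q + 4 = −14q + 10 ⇒ q = 6/19.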